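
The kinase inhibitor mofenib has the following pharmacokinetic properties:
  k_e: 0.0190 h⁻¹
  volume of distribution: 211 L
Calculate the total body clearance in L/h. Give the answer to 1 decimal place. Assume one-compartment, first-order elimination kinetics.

4.0 L/h

CL = k × Vd = 0.0190 × 211 = 4.009 L/h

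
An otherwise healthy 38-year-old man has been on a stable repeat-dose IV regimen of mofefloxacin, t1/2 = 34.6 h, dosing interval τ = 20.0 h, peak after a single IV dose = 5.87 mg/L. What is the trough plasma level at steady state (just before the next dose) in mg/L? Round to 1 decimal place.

k = ln2 / t½ = 0.693147 / 34.6 = 0.02003 h⁻¹
e^(−kτ) = e^(−0.02003 × 20.0) = 0.6699
Accumulation ratio R = 1 / (1 − e^(−kτ)) = 1 / (1 − 0.6699) = 3.029
Steady-state trough = C₀ × R × e^(−kτ) = 5.87 × 3.029 × 0.6699 = 11.91 mg/L

11.9 mg/L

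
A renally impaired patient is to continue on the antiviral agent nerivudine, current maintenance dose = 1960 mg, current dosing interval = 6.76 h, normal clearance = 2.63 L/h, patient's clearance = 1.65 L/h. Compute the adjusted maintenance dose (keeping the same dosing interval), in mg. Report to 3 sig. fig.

To keep the same average steady-state level, dosing rate must scale with clearance.
CL ratio = 1.65 / 2.63 = 0.6274
New dose (same interval) = 1960 × 0.6274 = 1230 mg

1230 mg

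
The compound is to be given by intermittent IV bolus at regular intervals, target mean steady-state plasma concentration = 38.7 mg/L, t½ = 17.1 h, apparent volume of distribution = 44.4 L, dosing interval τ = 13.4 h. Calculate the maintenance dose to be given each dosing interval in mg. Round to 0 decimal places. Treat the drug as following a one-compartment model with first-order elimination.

k = ln2 / t½ = 0.693147 / 17.1 = 0.04053 h⁻¹
CL = k × Vd = 0.04053 × 44.4 = 1.800 L/h
At steady state, Dose/τ = Css × CL.
Dose = Css × CL × τ = 38.7 × 1.800 × 13.4 = 933.4 mg

933 mg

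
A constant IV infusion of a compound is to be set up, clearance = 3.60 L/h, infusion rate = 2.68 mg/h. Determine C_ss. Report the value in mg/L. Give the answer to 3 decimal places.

0.744 mg/L

At steady state Css = R₀ / CL = 2.68 / 3.600 = 0.7444 mg/L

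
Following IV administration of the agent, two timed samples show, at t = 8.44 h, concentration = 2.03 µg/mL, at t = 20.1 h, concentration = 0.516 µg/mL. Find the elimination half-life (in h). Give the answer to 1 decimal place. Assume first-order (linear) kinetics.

5.9 h

k = ln(C₁/C₂) / (t₂ − t₁) = ln(2.03/0.516) / (20.1 − 8.44)
  = 1.370 / 11.66 = 0.1175 h⁻¹
t½ = ln2 / k = 0.693147 / 0.1175 = 5.899 h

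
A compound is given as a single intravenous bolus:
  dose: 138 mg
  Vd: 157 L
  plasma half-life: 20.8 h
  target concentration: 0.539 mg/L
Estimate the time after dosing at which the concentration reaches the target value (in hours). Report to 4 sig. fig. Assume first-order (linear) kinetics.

14.68 h

C₀ = Dose / Vd = 138.0 / 157 = 0.8790 mg/L
k = ln2 / t½ = 0.693147 / 20.8 = 0.03332 h⁻¹
t = ln(C₀ / C) / k = ln(0.8790 / 0.539) / 0.03332
  = ln(1.631) / 0.03332 = 0.4892 / 0.03332 = 14.68 h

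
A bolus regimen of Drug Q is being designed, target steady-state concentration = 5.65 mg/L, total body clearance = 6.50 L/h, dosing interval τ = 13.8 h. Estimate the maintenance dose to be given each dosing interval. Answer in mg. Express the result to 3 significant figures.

507 mg

At steady state, Dose/τ = Css × CL.
Dose = Css × CL × τ = 5.65 × 6.500 × 13.8 = 506.8 mg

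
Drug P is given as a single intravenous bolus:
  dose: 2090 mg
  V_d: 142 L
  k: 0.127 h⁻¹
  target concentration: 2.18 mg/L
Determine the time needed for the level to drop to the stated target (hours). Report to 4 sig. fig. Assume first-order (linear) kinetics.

C₀ = Dose / Vd = 2090 / 142 = 14.72 mg/L
t = ln(C₀ / C) / k = ln(14.72 / 2.18) / 0.1270
  = ln(6.752) / 0.1270 = 1.910 / 0.1270 = 15.04 h

15.04 h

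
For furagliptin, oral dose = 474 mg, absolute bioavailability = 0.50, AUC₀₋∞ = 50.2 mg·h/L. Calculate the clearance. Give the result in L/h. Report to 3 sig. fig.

CL = F·Dose / AUC = 0.50 × 474 / 50.2 = 4.721 L/h

4.72 L/h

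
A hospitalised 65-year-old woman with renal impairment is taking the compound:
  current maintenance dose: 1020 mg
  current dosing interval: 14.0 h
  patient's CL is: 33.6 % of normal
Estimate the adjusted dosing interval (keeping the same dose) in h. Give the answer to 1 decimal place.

To keep the same average steady-state level, dosing rate must scale with clearance.
CL ratio = 33.6 / 100 = 0.3360
New interval (same dose) = 14.0 / 0.3360 = 41.67 h

41.7 h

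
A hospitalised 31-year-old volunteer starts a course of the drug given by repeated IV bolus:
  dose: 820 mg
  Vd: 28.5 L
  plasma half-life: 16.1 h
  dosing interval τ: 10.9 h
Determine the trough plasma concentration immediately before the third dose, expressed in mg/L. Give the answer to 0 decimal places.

C₀ per dose = Dose / Vd = 820 / 28.5 = 28.77 mg/L
k = ln2 / t½ = 0.693147 / 16.1 = 0.04305 h⁻¹
Fraction remaining after one interval: r = e^(−kτ) = e^(−0.04305 × 10.9) = 0.6255
Before dose 3, 2 doses have been given (aged 1τ, 2τ).
C_trough = C₀ × (r + r²) = 28.77 × (0.6255 + 0.3913) = 29.25 mg/L

29 mg/L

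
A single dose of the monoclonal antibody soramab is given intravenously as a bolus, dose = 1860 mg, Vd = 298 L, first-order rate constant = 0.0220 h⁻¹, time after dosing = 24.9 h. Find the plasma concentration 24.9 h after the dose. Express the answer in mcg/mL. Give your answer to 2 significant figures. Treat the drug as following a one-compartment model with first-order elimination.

3.6 mcg/mL

C₀ = Dose / Vd = 1860 / 298 = 6.242 mg/L
C = C₀ · e^(−k·t) = 6.242 × e^(−0.02200 × 24.9)
  = 6.242 × 0.5782 = 3.609 mg/L
(3.609 mg/L = 3.609 mcg/mL)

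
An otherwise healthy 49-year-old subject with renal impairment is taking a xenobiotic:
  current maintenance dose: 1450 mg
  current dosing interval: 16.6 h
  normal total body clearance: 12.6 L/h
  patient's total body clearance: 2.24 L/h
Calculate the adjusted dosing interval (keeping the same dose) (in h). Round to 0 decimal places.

93 h

To keep the same average steady-state level, dosing rate must scale with clearance.
CL ratio = 2.24 / 12.6 = 0.1778
New interval (same dose) = 16.6 / 0.1778 = 93.36 h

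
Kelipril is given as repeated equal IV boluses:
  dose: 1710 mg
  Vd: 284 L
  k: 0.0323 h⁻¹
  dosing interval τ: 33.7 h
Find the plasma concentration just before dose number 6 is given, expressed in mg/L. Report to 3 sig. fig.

3.04 mg/L

C₀ per dose = Dose / Vd = 1710 / 284 = 6.021 mg/L
Fraction remaining after one interval: r = e^(−kτ) = e^(−0.03230 × 33.7) = 0.3367
Before dose 6, 5 doses have been given (aged 1τ, 2τ, 3τ, 4τ, 5τ).
C_trough = C₀ × (r + r² + … + r^5) = C₀ × r(1−r^5)/(1−r)
        = 6.021 × 0.3367 × (1 − 0.004327) / (1 − 0.3367) = 3.043 mg/L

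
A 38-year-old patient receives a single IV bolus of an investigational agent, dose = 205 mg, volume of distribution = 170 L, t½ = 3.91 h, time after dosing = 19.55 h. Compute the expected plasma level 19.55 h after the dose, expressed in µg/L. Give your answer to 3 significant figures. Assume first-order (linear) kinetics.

C₀ = Dose / Vd = 205.0 / 170 = 1.206 mg/L
k = ln2 / t½ = 0.693147 / 3.91 = 0.1773 h⁻¹
t / t½ = 19.55 / 3.91 = 5 half-lives
C = C₀ × (1/2)^5 = 1.206 × 0.03125 = 0.03769 mg/L
Convert: 0.03769 mg/L × 1000 = 37.69 µg/L

37.7 µg/L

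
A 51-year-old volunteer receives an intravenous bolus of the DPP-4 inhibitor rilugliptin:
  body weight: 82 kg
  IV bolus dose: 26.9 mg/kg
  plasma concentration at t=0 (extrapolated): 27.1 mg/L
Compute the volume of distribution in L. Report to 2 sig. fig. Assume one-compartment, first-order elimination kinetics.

81 L

Dose = 26.9 × 82 = 2206 mg
Vd = Dose / C₀ = 2206 / 27.1 = 81.40 L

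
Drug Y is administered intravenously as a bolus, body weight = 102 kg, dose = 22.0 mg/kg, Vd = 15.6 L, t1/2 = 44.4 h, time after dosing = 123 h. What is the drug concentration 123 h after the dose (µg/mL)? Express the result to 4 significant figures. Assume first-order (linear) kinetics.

21.08 µg/mL

Total dose = 22.0 × 102 = 2244 mg
C₀ = Dose / Vd = 2244 / 15.6 = 143.8 mg/L
k = ln2 / t½ = 0.693147 / 44.4 = 0.01561 h⁻¹
C = C₀ · e^(−k·t) = 143.8 × e^(−0.01561 × 123)
  = 143.8 × 0.1466 = 21.08 mg/L
(21.08 mg/L = 21.08 µg/mL)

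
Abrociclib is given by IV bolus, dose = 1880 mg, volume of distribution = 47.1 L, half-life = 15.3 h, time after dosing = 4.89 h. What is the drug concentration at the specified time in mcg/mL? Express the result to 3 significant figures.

32.0 mcg/mL

C₀ = Dose / Vd = 1880 / 47.1 = 39.92 mg/L
k = ln2 / t½ = 0.693147 / 15.3 = 0.04530 h⁻¹
C = C₀ · e^(−k·t) = 39.92 × e^(−0.04530 × 4.89)
  = 39.92 × 0.8013 = 31.99 mg/L
(31.99 mg/L = 31.99 mcg/mL)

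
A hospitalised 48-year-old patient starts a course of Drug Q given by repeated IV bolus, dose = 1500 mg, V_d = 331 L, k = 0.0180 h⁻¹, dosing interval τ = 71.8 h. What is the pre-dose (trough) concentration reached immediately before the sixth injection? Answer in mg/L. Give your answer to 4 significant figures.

C₀ per dose = Dose / Vd = 1500 / 331 = 4.532 mg/L
Fraction remaining after one interval: r = e^(−kτ) = e^(−0.01800 × 71.8) = 0.2746
Before dose 6, 5 doses have been given (aged 1τ, 2τ, 3τ, 4τ, 5τ).
C_trough = C₀ × (r + r² + … + r^5) = C₀ × r(1−r^5)/(1−r)
        = 4.532 × 0.2746 × (1 − 0.001561) / (1 − 0.2746) = 1.713 mg/L

1.713 mg/L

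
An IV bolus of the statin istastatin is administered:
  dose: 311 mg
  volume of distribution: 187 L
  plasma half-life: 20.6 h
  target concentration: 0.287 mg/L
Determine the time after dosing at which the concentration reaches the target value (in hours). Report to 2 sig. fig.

C₀ = Dose / Vd = 311.0 / 187 = 1.663 mg/L
k = ln2 / t½ = 0.693147 / 20.6 = 0.03365 h⁻¹
t = ln(C₀ / C) / k = ln(1.663 / 0.287) / 0.03365
  = ln(5.794) / 0.03365 = 1.757 / 0.03365 = 52.21 h

52 h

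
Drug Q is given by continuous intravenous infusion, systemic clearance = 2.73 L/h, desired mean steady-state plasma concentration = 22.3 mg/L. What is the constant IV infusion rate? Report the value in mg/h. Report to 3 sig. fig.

60.9 mg/h

At steady state, infusion rate R₀ = Css × CL = 22.3 × 2.730 = 60.88 mg/h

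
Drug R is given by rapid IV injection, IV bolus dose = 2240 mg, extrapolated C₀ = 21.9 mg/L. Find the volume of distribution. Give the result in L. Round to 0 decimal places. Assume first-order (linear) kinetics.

102 L

Vd = Dose / C₀ = 2240 / 21.9 = 102.3 L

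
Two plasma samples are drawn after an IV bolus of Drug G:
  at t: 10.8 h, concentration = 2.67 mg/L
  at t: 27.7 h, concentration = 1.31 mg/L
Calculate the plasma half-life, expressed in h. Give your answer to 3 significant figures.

16.5 h

k = ln(C₁/C₂) / (t₂ − t₁) = ln(2.67/1.31) / (27.7 − 10.8)
  = 0.7121 / 16.90 = 0.04214 h⁻¹
t½ = ln2 / k = 0.693147 / 0.04214 = 16.45 h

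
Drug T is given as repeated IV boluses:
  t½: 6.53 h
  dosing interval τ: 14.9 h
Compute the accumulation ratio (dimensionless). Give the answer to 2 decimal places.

k = ln2 / t½ = 0.693147 / 6.53 = 0.1061 h⁻¹
e^(−kτ) = e^(−0.1061 × 14.9) = 0.2058
Accumulation ratio R = 1 / (1 − e^(−kτ)) = 1 / (1 − 0.2058) = 1.259

1.26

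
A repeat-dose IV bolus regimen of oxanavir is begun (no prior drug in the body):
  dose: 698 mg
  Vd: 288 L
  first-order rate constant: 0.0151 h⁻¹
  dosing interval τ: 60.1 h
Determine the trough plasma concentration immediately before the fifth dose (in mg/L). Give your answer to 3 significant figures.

C₀ per dose = Dose / Vd = 698 / 288 = 2.424 mg/L
Fraction remaining after one interval: r = e^(−kτ) = e^(−0.01510 × 60.1) = 0.4035
Before dose 5, 4 doses have been given (aged 1τ, 2τ, 3τ, 4τ).
C_trough = C₀ × (r + r² + … + r^4) = C₀ × r(1−r^4)/(1−r)
        = 2.424 × 0.4035 × (1 − 0.02651) / (1 − 0.4035) = 1.596 mg/L

1.60 mg/L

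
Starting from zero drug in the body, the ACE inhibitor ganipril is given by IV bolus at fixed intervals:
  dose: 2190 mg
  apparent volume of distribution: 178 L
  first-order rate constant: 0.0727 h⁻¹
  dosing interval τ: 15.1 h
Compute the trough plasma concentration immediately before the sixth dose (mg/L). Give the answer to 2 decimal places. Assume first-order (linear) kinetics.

C₀ per dose = Dose / Vd = 2190 / 178 = 12.30 mg/L
Fraction remaining after one interval: r = e^(−kτ) = e^(−0.07270 × 15.1) = 0.3336
Before dose 6, 5 doses have been given (aged 1τ, 2τ, 3τ, 4τ, 5τ).
C_trough = C₀ × (r + r² + … + r^5) = C₀ × r(1−r^5)/(1−r)
        = 12.30 × 0.3336 × (1 − 0.004132) / (1 − 0.3336) = 6.132 mg/L

6.13 mg/L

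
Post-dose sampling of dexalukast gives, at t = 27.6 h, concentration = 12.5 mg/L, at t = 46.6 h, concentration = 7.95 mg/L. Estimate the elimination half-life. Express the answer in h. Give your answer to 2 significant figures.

k = ln(C₁/C₂) / (t₂ − t₁) = ln(12.5/7.95) / (46.6 − 27.6)
  = 0.4526 / 19.00 = 0.02382 h⁻¹
t½ = ln2 / k = 0.693147 / 0.02382 = 29.10 h

29 h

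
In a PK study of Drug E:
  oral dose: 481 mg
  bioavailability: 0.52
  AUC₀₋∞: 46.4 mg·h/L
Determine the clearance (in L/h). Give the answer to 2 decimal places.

CL = F·Dose / AUC = 0.52 × 481 / 46.4 = 5.391 L/h

5.39 L/h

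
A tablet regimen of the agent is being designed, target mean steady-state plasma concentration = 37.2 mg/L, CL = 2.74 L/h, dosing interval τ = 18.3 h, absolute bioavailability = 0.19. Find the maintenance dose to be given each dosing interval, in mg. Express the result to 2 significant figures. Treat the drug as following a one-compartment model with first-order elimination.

9800 mg

At steady state, F × (Dose/τ) = Css × CL.
Dose = Css × CL × τ / F = 37.2 × 2.740 × 18.3 / 0.19 = 9817 mg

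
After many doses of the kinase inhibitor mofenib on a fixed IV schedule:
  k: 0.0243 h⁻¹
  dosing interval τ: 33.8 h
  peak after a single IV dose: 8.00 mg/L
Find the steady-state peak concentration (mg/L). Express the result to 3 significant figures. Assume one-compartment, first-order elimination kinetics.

14.3 mg/L

e^(−kτ) = e^(−0.02430 × 33.8) = 0.4398
Accumulation ratio R = 1 / (1 − e^(−kτ)) = 1 / (1 − 0.4398) = 1.785
Steady-state peak = C₀ × R = 8.00 × 1.785 = 14.28 mg/L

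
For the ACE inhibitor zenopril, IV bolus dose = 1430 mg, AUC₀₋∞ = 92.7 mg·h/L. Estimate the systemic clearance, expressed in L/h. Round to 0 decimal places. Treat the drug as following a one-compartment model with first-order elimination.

CL = Dose / AUC = 1430 / 92.7 = 15.43 L/h

15 L/h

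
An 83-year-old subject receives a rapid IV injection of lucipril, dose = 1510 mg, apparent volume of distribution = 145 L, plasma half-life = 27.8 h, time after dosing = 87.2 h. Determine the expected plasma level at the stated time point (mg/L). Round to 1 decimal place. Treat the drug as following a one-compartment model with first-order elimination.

1.2 mg/L

C₀ = Dose / Vd = 1510 / 145 = 10.41 mg/L
k = ln2 / t½ = 0.693147 / 27.8 = 0.02493 h⁻¹
C = C₀ · e^(−k·t) = 10.41 × e^(−0.02493 × 87.2)
  = 10.41 × 0.1137 = 1.184 mg/L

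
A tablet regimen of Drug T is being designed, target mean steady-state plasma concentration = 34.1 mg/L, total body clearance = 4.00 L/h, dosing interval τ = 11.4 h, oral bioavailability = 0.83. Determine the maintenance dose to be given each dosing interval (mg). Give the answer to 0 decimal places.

1873 mg

At steady state, F × (Dose/τ) = Css × CL.
Dose = Css × CL × τ / F = 34.1 × 4.000 × 11.4 / 0.83 = 1873 mg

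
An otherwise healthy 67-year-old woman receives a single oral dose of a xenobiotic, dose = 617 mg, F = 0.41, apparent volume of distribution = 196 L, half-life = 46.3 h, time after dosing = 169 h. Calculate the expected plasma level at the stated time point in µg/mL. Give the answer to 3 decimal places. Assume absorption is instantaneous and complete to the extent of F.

Amount reaching circulation = F × Dose = 0.41 × 617.0 = 253.0 mg
C₀ = F·Dose / Vd = 253.0 / 196 = 1.291 mg/L
k = ln2 / t½ = 0.693147 / 46.3 = 0.01497 h⁻¹
C = C₀ · e^(−k·t) = 1.291 × e^(−0.01497 × 169)
  = 1.291 × 0.07966 = 0.1028 mg/L
(0.1028 mg/L = 0.1028 µg/mL)

0.103 µg/mL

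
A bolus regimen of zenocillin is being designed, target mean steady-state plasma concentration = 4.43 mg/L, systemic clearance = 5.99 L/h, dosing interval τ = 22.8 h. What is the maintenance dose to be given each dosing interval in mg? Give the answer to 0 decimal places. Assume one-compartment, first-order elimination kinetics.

605 mg

At steady state, Dose/τ = Css × CL.
Dose = Css × CL × τ = 4.43 × 5.990 × 22.8 = 605.0 mg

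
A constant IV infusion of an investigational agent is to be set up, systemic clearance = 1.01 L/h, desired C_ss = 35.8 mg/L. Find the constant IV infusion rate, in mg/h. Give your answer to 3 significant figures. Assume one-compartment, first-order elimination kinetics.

At steady state, infusion rate R₀ = Css × CL = 35.8 × 1.010 = 36.16 mg/h

36.2 mg/h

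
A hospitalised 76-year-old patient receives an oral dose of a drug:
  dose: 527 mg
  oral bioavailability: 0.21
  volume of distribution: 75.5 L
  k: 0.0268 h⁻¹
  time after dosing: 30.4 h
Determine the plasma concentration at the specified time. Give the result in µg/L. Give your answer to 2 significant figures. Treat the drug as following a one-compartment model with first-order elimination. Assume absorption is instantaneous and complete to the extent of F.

650 µg/L

Amount reaching circulation = F × Dose = 0.21 × 527.0 = 110.7 mg
C₀ = F·Dose / Vd = 110.7 / 75.5 = 1.466 mg/L
C = C₀ · e^(−k·t) = 1.466 × e^(−0.02680 × 30.4)
  = 1.466 × 0.4428 = 0.6491 mg/L
Convert: 0.6491 mg/L × 1000 = 649.1 µg/L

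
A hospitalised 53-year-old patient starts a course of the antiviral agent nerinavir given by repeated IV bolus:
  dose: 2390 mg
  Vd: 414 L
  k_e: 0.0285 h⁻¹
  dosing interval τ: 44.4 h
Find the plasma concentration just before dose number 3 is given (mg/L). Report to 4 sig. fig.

C₀ per dose = Dose / Vd = 2390 / 414 = 5.773 mg/L
Fraction remaining after one interval: r = e^(−kτ) = e^(−0.02850 × 44.4) = 0.2821
Before dose 3, 2 doses have been given (aged 1τ, 2τ).
C_trough = C₀ × (r + r²) = 5.773 × (0.2821 + 0.07958) = 2.088 mg/L

2.088 mg/L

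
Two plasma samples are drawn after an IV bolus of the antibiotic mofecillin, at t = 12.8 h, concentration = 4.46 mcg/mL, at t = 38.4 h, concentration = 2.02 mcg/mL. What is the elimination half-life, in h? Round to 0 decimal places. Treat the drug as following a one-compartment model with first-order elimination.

k = ln(C₁/C₂) / (t₂ − t₁) = ln(4.46/2.02) / (38.4 − 12.8)
  = 0.7921 / 25.60 = 0.03094 h⁻¹
t½ = ln2 / k = 0.693147 / 0.03094 = 22.40 h

22 h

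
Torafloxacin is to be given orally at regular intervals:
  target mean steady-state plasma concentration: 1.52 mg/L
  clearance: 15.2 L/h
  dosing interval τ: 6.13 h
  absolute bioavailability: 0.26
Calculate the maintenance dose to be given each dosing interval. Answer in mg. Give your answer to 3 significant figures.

At steady state, F × (Dose/τ) = Css × CL.
Dose = Css × CL × τ / F = 1.52 × 15.20 × 6.13 / 0.26 = 544.7 mg

545 mg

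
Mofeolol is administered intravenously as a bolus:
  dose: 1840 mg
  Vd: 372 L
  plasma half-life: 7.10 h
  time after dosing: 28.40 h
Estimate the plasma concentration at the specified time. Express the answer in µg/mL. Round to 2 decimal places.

0.31 µg/mL

C₀ = Dose / Vd = 1840 / 372 = 4.946 mg/L
k = ln2 / t½ = 0.693147 / 7.10 = 0.09763 h⁻¹
t / t½ = 28.40 / 7.10 = 4 half-lives
C = C₀ × (1/2)^4 = 4.946 × 0.06250 = 0.3091 mg/L
(0.3091 mg/L = 0.3091 µg/mL)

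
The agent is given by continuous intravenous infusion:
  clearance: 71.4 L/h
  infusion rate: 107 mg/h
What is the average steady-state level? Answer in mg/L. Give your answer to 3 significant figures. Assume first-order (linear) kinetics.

1.50 mg/L

At steady state Css = R₀ / CL = 107 / 71.40 = 1.499 mg/L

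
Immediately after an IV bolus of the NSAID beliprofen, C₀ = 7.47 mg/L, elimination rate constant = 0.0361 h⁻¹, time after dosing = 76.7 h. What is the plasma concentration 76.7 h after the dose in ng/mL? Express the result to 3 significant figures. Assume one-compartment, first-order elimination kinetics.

469 ng/mL

C = C₀ · e^(−k·t) = 7.470 × e^(−0.03610 × 76.7)
  = 7.470 × 0.06273 = 0.4686 mg/L
Convert: 0.4686 mg/L × 1000 = 468.6 ng/mL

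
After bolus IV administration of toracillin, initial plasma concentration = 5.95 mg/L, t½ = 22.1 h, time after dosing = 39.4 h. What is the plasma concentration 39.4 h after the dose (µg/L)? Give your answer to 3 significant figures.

k = ln2 / t½ = 0.693147 / 22.1 = 0.03136 h⁻¹
C = C₀ · e^(−k·t) = 5.950 × e^(−0.03136 × 39.4)
  = 5.950 × 0.2907 = 1.730 mg/L
Convert: 1.730 mg/L × 1000 = 1730 µg/L

1730 µg/L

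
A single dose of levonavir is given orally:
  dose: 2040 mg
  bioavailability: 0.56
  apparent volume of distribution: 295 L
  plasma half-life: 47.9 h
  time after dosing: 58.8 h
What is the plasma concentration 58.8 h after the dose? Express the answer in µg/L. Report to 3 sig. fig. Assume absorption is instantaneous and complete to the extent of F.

Amount reaching circulation = F × Dose = 0.56 × 2040 = 1142 mg
C₀ = F·Dose / Vd = 1142 / 295 = 3.871 mg/L
k = ln2 / t½ = 0.693147 / 47.9 = 0.01447 h⁻¹
C = C₀ · e^(−k·t) = 3.871 × e^(−0.01447 × 58.8)
  = 3.871 × 0.4271 = 1.653 mg/L
Convert: 1.653 mg/L × 1000 = 1653 µg/L

1650 µg/L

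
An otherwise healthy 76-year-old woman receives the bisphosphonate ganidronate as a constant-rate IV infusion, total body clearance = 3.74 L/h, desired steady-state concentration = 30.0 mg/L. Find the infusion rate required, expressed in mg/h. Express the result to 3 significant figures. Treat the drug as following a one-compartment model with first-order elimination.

At steady state, infusion rate R₀ = Css × CL = 30.0 × 3.740 = 112.2 mg/h

112 mg/h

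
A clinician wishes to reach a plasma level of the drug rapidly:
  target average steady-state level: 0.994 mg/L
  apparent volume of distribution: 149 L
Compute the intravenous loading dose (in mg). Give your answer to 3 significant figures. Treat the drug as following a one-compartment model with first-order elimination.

148 mg

LD = Css × Vd = 0.994 × 149 = 148.1 mg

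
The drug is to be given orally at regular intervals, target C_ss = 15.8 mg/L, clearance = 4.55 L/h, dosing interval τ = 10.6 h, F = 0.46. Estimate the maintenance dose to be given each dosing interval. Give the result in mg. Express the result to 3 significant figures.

At steady state, F × (Dose/τ) = Css × CL.
Dose = Css × CL × τ / F = 15.8 × 4.550 × 10.6 / 0.46 = 1657 mg

1660 mg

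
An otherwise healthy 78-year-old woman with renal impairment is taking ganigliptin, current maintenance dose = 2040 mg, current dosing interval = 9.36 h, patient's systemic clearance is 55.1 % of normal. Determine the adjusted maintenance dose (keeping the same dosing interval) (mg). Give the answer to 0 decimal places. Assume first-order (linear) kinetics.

1124 mg

To keep the same average steady-state level, dosing rate must scale with clearance.
CL ratio = 55.1 / 100 = 0.5510
New dose (same interval) = 2040 × 0.5510 = 1124 mg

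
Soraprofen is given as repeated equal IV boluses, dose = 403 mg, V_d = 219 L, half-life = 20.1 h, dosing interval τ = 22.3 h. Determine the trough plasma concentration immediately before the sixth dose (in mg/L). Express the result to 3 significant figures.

C₀ per dose = Dose / Vd = 403 / 219 = 1.840 mg/L
k = ln2 / t½ = 0.693147 / 20.1 = 0.03448 h⁻¹
Fraction remaining after one interval: r = e^(−kτ) = e^(−0.03448 × 22.3) = 0.4635
Before dose 6, 5 doses have been given (aged 1τ, 2τ, 3τ, 4τ, 5τ).
C_trough = C₀ × (r + r² + … + r^5) = C₀ × r(1−r^5)/(1−r)
        = 1.840 × 0.4635 × (1 − 0.02139) / (1 − 0.4635) = 1.556 mg/L

1.56 mg/L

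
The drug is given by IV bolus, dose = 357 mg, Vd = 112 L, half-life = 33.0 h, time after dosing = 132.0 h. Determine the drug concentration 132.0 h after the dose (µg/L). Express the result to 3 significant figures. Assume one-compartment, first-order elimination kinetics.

199 µg/L

C₀ = Dose / Vd = 357.0 / 112 = 3.188 mg/L
k = ln2 / t½ = 0.693147 / 33.0 = 0.02100 h⁻¹
t / t½ = 132.0 / 33.0 = 4 half-lives
C = C₀ × (1/2)^4 = 3.188 × 0.06250 = 0.1993 mg/L
Convert: 0.1993 mg/L × 1000 = 199.3 µg/L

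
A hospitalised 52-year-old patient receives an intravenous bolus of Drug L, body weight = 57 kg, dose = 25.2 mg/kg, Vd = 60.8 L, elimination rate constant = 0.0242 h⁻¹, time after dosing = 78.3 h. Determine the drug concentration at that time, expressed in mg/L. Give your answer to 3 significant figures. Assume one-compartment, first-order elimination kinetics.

Total dose = 25.2 × 57 = 1436 mg
C₀ = Dose / Vd = 1436 / 60.8 = 23.62 mg/L
C = C₀ · e^(−k·t) = 23.62 × e^(−0.02420 × 78.3)
  = 23.62 × 0.1503 = 3.550 mg/L

3.55 mg/L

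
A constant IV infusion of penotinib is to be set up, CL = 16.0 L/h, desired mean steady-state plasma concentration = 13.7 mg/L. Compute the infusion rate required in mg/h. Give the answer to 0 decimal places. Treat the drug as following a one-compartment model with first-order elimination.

219 mg/h

At steady state, infusion rate R₀ = Css × CL = 13.7 × 16.00 = 219.2 mg/h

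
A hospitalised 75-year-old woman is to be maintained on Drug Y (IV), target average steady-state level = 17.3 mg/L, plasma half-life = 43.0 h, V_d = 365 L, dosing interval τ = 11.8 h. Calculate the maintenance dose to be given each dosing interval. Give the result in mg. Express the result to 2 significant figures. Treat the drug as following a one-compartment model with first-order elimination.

k = ln2 / t½ = 0.693147 / 43.0 = 0.01612 h⁻¹
CL = k × Vd = 0.01612 × 365 = 5.884 L/h
At steady state, Dose/τ = Css × CL.
Dose = Css × CL × τ = 17.3 × 5.884 × 11.8 = 1201 mg

1200 mg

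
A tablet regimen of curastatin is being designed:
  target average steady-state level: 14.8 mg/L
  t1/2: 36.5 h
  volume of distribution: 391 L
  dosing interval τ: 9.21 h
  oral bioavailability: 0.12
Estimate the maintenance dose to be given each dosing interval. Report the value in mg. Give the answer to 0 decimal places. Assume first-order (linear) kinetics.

8434 mg

k = ln2 / t½ = 0.693147 / 36.5 = 0.01899 h⁻¹
CL = k × Vd = 0.01899 × 391 = 7.425 L/h
At steady state, F × (Dose/τ) = Css × CL.
Dose = Css × CL × τ / F = 14.8 × 7.425 × 9.21 / 0.12 = 8434 mg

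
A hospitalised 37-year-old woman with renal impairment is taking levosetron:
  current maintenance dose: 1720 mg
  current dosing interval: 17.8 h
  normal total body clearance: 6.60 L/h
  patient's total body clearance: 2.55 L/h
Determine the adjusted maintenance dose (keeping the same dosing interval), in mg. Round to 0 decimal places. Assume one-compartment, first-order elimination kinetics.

665 mg

To keep the same average steady-state level, dosing rate must scale with clearance.
CL ratio = 2.55 / 6.60 = 0.3864
New dose (same interval) = 1720 × 0.3864 = 664.6 mg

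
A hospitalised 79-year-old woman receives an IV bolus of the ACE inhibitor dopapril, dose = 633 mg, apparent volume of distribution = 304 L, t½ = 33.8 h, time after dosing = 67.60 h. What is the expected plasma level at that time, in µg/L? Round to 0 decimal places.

521 µg/L

C₀ = Dose / Vd = 633.0 / 304 = 2.082 mg/L
k = ln2 / t½ = 0.693147 / 33.8 = 0.02051 h⁻¹
t / t½ = 67.60 / 33.8 = 2 half-lives
C = C₀ × (1/2)^2 = 2.082 × 0.2500 = 0.5205 mg/L
Convert: 0.5205 mg/L × 1000 = 520.5 µg/L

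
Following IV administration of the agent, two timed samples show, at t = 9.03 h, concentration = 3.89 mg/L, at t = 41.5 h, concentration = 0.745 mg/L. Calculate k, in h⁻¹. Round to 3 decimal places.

k = ln(C₁/C₂) / (t₂ − t₁) = ln(3.89/0.745) / (41.5 − 9.03)
  = 1.653 / 32.47 = 0.05091 h⁻¹

0.051 h⁻¹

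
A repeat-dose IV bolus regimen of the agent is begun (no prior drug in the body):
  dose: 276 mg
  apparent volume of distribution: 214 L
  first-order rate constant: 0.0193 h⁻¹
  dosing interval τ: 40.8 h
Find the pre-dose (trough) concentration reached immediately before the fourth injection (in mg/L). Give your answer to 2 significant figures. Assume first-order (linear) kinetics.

C₀ per dose = Dose / Vd = 276 / 214 = 1.290 mg/L
Fraction remaining after one interval: r = e^(−kτ) = e^(−0.01930 × 40.8) = 0.4550
Before dose 4, 3 doses have been given (aged 1τ, 2τ, 3τ).
C_trough = C₀ × (r + r² + … + r^3) = C₀ × r(1−r^3)/(1−r)
        = 1.290 × 0.4550 × (1 − 0.09420) / (1 − 0.4550) = 0.9755 mg/L

0.98 mg/L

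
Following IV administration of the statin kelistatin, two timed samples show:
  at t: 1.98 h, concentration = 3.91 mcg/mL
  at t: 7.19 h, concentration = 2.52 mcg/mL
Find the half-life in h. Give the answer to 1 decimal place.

8.2 h

k = ln(C₁/C₂) / (t₂ − t₁) = ln(3.91/2.52) / (7.19 − 1.98)
  = 0.4393 / 5.210 = 0.08432 h⁻¹
t½ = ln2 / k = 0.693147 / 0.08432 = 8.220 h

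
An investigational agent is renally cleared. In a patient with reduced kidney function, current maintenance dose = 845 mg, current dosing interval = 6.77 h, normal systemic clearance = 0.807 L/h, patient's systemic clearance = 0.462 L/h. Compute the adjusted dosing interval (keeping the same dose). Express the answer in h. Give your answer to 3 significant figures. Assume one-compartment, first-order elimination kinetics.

11.8 h

To keep the same average steady-state level, dosing rate must scale with clearance.
CL ratio = 0.462 / 0.807 = 0.5725
New interval (same dose) = 6.77 / 0.5725 = 11.83 h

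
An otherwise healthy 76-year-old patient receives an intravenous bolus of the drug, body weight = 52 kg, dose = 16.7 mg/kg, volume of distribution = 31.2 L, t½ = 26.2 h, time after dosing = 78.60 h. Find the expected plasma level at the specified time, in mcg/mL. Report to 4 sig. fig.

3.479 mcg/mL

Total dose = 16.7 × 52 = 868.4 mg
C₀ = Dose / Vd = 868.4 / 31.2 = 27.83 mg/L
k = ln2 / t½ = 0.693147 / 26.2 = 0.02646 h⁻¹
t / t½ = 78.60 / 26.2 = 3 half-lives
C = C₀ × (1/2)^3 = 27.83 × 0.1250 = 3.479 mg/L
(3.479 mg/L = 3.479 mcg/mL)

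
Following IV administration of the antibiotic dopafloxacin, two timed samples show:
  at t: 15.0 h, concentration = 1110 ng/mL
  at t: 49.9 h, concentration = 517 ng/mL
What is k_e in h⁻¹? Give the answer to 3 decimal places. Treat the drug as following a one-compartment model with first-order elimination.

k = ln(C₁/C₂) / (t₂ − t₁) = ln(1110/517) / (49.9 − 15.0)
  = 0.7641 / 34.90 = 0.02189 h⁻¹

0.022 h⁻¹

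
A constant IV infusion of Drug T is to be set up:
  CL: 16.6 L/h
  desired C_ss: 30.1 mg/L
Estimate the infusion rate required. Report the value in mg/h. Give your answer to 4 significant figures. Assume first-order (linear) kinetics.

499.7 mg/h

At steady state, infusion rate R₀ = Css × CL = 30.1 × 16.60 = 499.7 mg/h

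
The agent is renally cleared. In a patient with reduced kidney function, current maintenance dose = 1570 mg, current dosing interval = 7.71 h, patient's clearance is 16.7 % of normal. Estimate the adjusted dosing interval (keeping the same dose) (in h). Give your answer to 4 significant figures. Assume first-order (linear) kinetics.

46.17 h

To keep the same average steady-state level, dosing rate must scale with clearance.
CL ratio = 16.7 / 100 = 0.1670
New interval (same dose) = 7.71 / 0.1670 = 46.17 h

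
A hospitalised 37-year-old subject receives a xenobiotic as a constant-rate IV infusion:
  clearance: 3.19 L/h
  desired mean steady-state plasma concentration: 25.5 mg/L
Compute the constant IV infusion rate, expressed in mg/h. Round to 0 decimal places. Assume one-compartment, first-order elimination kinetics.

81 mg/h

At steady state, infusion rate R₀ = Css × CL = 25.5 × 3.190 = 81.35 mg/h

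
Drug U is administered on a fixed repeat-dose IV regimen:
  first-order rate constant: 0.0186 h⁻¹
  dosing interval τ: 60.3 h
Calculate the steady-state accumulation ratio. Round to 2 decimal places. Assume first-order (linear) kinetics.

e^(−kτ) = e^(−0.01860 × 60.3) = 0.3258
Accumulation ratio R = 1 / (1 − e^(−kτ)) = 1 / (1 − 0.3258) = 1.483

1.48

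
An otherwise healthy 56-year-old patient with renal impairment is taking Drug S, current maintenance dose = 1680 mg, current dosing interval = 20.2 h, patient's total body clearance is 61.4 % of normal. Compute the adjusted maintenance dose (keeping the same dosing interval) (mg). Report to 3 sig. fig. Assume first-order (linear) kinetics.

1030 mg

To keep the same average steady-state level, dosing rate must scale with clearance.
CL ratio = 61.4 / 100 = 0.6140
New dose (same interval) = 1680 × 0.6140 = 1032 mg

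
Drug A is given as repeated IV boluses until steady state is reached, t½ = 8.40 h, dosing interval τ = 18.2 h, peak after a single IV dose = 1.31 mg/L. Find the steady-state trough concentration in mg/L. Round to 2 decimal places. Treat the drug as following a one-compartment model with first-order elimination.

k = ln2 / t½ = 0.693147 / 8.40 = 0.08252 h⁻¹
e^(−kτ) = e^(−0.08252 × 18.2) = 0.2227
Accumulation ratio R = 1 / (1 − e^(−kτ)) = 1 / (1 − 0.2227) = 1.287
Steady-state trough = C₀ × R × e^(−kτ) = 1.31 × 1.287 × 0.2227 = 0.3755 mg/L

0.38 mg/L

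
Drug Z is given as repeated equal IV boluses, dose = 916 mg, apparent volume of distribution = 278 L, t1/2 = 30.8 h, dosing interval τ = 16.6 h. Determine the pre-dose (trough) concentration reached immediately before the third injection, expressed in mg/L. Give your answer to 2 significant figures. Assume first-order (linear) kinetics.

3.8 mg/L

C₀ per dose = Dose / Vd = 916 / 278 = 3.295 mg/L
k = ln2 / t½ = 0.693147 / 30.8 = 0.02250 h⁻¹
Fraction remaining after one interval: r = e^(−kτ) = e^(−0.02250 × 16.6) = 0.6883
Before dose 3, 2 doses have been given (aged 1τ, 2τ).
C_trough = C₀ × (r + r²) = 3.295 × (0.6883 + 0.4738) = 3.829 mg/L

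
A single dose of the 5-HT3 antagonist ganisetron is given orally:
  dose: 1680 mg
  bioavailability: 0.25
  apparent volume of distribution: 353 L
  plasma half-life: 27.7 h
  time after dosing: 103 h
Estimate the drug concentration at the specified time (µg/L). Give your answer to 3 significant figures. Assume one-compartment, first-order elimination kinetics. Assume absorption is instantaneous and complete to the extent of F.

90.4 µg/L

Amount reaching circulation = F × Dose = 0.25 × 1680 = 420.0 mg
C₀ = F·Dose / Vd = 420.0 / 353 = 1.190 mg/L
k = ln2 / t½ = 0.693147 / 27.7 = 0.02502 h⁻¹
C = C₀ · e^(−k·t) = 1.190 × e^(−0.02502 × 103)
  = 1.190 × 0.07600 = 0.09044 mg/L
Convert: 0.09044 mg/L × 1000 = 90.44 µg/L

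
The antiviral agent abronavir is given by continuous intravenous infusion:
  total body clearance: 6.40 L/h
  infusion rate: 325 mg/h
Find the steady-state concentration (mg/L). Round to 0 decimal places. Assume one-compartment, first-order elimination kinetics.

At steady state Css = R₀ / CL = 325 / 6.400 = 50.78 mg/L

51 mg/L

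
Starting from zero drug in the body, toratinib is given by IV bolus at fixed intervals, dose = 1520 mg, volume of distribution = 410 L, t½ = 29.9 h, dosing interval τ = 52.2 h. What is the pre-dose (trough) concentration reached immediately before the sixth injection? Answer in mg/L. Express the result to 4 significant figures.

C₀ per dose = Dose / Vd = 1520 / 410 = 3.707 mg/L
k = ln2 / t½ = 0.693147 / 29.9 = 0.02318 h⁻¹
Fraction remaining after one interval: r = e^(−kτ) = e^(−0.02318 × 52.2) = 0.2982
Before dose 6, 5 doses have been given (aged 1τ, 2τ, 3τ, 4τ, 5τ).
C_trough = C₀ × (r + r² + … + r^5) = C₀ × r(1−r^5)/(1−r)
        = 3.707 × 0.2982 × (1 − 0.002358) / (1 − 0.2982) = 1.571 mg/L

1.571 mg/L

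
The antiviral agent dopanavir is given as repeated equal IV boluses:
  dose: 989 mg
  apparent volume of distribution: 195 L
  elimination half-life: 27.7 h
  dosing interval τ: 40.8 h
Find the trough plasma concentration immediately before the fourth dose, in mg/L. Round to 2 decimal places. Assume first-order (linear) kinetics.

C₀ per dose = Dose / Vd = 989 / 195 = 5.072 mg/L
k = ln2 / t½ = 0.693147 / 27.7 = 0.02502 h⁻¹
Fraction remaining after one interval: r = e^(−kτ) = e^(−0.02502 × 40.8) = 0.3603
Before dose 4, 3 doses have been given (aged 1τ, 2τ, 3τ).
C_trough = C₀ × (r + r² + … + r^3) = C₀ × r(1−r^3)/(1−r)
        = 5.072 × 0.3603 × (1 − 0.04677) / (1 − 0.3603) = 2.723 mg/L

2.72 mg/L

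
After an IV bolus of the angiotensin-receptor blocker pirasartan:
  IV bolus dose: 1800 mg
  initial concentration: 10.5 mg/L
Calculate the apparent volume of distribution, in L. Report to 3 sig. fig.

171 L

Vd = Dose / C₀ = 1800 / 10.5 = 171.4 L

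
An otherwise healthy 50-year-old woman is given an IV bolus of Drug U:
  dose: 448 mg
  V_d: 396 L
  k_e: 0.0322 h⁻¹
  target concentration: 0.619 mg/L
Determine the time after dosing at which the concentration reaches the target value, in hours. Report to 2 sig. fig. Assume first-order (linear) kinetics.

19 h

C₀ = Dose / Vd = 448.0 / 396 = 1.131 mg/L
t = ln(C₀ / C) / k = ln(1.131 / 0.619) / 0.03220
  = ln(1.827) / 0.03220 = 0.6027 / 0.03220 = 18.72 h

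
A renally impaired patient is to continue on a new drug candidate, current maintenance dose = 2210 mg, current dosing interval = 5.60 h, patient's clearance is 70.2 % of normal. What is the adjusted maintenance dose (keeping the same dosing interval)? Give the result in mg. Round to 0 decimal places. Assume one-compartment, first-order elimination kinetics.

To keep the same average steady-state level, dosing rate must scale with clearance.
CL ratio = 70.2 / 100 = 0.7020
New dose (same interval) = 2210 × 0.7020 = 1551 mg

1551 mg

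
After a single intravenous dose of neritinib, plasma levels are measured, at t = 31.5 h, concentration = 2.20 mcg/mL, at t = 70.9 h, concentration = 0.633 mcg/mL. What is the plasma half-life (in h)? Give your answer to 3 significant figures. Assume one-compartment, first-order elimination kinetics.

21.9 h

k = ln(C₁/C₂) / (t₂ − t₁) = ln(2.20/0.633) / (70.9 − 31.5)
  = 1.246 / 39.40 = 0.03162 h⁻¹
t½ = ln2 / k = 0.693147 / 0.03162 = 21.92 h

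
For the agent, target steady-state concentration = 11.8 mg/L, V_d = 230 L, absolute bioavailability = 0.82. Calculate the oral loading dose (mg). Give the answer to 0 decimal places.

3310 mg

LD = Css × Vd / F = 11.8 × 230 / 0.82 = 3310 mg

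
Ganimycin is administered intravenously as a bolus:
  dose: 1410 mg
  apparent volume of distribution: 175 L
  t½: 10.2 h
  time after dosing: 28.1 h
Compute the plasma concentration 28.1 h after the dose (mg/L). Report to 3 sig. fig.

1.19 mg/L

C₀ = Dose / Vd = 1410 / 175 = 8.057 mg/L
k = ln2 / t½ = 0.693147 / 10.2 = 0.06796 h⁻¹
C = C₀ · e^(−k·t) = 8.057 × e^(−0.06796 × 28.1)
  = 8.057 × 0.1481 = 1.193 mg/L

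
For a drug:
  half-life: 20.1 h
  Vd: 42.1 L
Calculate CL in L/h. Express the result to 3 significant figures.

k = ln2 / t½ = 0.693147 / 20.1 = 0.03448 h⁻¹
CL = k × Vd = 0.03448 × 42.1 = 1.452 L/h

1.45 L/h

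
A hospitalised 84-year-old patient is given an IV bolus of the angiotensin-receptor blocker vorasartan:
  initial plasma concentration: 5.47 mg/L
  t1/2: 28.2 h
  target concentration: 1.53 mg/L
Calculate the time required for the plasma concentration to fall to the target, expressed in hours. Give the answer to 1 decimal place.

k = ln2 / t½ = 0.693147 / 28.2 = 0.02458 h⁻¹
t = ln(C₀ / C) / k = ln(5.470 / 1.53) / 0.02458
  = ln(3.575) / 0.02458 = 1.274 / 0.02458 = 51.83 h

51.8 h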